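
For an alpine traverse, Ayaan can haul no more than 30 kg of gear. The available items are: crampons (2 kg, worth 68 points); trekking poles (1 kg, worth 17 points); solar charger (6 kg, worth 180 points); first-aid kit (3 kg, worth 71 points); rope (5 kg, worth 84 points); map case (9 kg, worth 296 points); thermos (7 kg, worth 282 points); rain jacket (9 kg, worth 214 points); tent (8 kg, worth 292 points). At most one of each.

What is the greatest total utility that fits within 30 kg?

A density-first pass picks crampons + trekking poles + first-aid kit + map case + thermos + tent — 1026 at 30 kg.
The 6 kg tied up in crampons and trekking poles and first-aid kit is better spent on solar charger — total rises to 1050 (30 kg).
Every other selection either busts 30 kg or fails to beat 1050.

1050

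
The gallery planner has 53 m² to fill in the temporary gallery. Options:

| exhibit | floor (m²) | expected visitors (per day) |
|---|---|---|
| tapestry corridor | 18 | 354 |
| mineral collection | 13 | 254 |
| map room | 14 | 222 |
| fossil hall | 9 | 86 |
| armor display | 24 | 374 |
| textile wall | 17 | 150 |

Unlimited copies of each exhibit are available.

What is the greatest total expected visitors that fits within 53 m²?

Ranking by ratio (expected visitors/m²): tapestry corridor 19.67, mineral collection 19.54, map room 15.86, armor display 15.58.
Greedy by ratio would take 2×tapestry corridor + mineral collection: 49 m² used, total 962.
The 36 m² tied up in 2×tapestry corridor is better spent on 3×mineral collection — total rises to 1016 (52 m²).
Nothing else within 53 m² beats 1016.

1016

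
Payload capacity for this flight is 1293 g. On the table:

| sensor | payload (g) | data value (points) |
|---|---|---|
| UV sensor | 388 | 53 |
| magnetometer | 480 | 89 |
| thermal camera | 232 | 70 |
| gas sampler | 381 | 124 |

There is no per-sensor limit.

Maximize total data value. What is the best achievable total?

Ranking by ratio (data value/g): gas sampler 0.33, thermal camera 0.30, magnetometer 0.19.
Taking the top-ratio sensors first gives 3×gas sampler for 372 (1143 g).
Replace gas sampler with 2×thermal camera: the trade gains 16 net, giving 388 at 1226 g.
The spare 67 g is too small for any remaining sensor, and no exchange beats 388.

388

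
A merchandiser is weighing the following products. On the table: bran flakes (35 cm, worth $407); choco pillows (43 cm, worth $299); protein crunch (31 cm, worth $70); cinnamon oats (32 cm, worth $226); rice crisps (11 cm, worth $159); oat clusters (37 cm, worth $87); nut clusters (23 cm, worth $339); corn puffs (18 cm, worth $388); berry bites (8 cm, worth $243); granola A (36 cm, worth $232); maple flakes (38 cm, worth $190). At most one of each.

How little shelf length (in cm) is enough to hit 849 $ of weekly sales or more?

49

Minimise cm subject to total weekly sales ≥ 849.
nut clusters + corn puffs + berry bites: 970 weekly sales at 49 cm.
Any bundle with less than 49 cm falls short of 849.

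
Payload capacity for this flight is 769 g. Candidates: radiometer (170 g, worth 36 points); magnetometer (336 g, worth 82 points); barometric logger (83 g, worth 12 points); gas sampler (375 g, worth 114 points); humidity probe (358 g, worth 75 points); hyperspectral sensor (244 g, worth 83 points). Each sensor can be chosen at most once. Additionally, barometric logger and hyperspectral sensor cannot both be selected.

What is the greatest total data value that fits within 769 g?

201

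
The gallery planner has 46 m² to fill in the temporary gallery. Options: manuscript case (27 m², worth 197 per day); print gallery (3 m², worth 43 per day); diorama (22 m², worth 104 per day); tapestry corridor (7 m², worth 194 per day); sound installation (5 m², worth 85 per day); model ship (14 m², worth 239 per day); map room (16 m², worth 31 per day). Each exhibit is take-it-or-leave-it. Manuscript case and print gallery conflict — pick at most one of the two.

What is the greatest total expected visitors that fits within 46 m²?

Print gallery + tapestry corridor + sound installation + model ship + map room uses 45 of the 46 m² and totals 592.
The closest alternative, print gallery + diorama + tapestry corridor + model ship, reaches only 580.

592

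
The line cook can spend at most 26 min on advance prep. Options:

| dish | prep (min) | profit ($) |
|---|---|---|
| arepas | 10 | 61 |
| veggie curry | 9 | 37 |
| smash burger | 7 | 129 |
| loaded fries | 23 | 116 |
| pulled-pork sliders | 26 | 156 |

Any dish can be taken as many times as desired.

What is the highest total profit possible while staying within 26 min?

387

3×smash burger uses 21 of the 26 min and totals 387.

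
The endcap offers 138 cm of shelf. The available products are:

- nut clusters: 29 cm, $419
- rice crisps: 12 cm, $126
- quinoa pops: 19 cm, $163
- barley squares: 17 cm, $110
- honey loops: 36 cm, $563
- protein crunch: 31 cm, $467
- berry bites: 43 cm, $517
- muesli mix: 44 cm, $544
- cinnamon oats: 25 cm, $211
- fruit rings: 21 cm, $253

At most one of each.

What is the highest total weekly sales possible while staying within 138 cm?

Filling by ratio: nut clusters + rice crisps + honey loops + protein crunch + fruit rings for 1828, with 9 cm left unused.
The 12 cm tied up in rice crisps is better spent on quinoa pops — total rises to 1865 (136 cm).
Next best is nut clusters + rice crisps + honey loops + protein crunch + fruit rings at 1828 (129 cm) — short by 37.

1865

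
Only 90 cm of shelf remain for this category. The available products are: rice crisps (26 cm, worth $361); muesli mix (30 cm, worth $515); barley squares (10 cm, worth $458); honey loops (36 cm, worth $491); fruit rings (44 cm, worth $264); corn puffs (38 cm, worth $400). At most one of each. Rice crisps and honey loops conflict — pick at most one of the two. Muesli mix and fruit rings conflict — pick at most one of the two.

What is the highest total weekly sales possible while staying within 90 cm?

Density check — barley squares 45.80, muesli mix 17.17, rice crisps 13.88, honey loops 13.64 are the best per cm.
Filling by ratio: rice crisps + muesli mix + barley squares for 1334, with 24 cm left unused.
Dropping rice crisps frees 26 cm; slotting in honey loops (36 cm) lifts the total to 1464 at 76 cm.
Runner-up muesli mix + barley squares + corn puffs tops out at 1373.

1464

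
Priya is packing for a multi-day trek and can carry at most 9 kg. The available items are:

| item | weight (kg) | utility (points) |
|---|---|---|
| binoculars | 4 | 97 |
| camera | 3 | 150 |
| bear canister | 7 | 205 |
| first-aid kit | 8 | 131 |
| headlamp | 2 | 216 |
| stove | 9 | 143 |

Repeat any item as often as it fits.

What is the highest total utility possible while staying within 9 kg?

864

By utility per kg: headlamp 108.00, camera 50.00, bear canister 29.29, binoculars 24.25 lead.
4×headlamp uses 8 of the 9 kg and totals 864.
Every other selection either busts 9 kg or fails to beat 864.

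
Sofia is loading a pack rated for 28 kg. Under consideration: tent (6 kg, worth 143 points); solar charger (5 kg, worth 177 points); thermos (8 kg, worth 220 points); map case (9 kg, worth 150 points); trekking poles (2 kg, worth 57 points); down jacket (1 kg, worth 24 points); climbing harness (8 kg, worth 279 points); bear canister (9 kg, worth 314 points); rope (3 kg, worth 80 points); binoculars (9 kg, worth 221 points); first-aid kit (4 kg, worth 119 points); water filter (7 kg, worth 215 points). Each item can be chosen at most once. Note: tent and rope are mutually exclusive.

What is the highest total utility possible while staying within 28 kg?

946

By utility per kg: solar charger 35.40, bear canister 34.89, climbing harness 34.88, water filter 30.71 lead.
Best packing: solar charger + trekking poles + climbing harness + bear canister + first-aid kit — 28 kg, 946 total.
The closest alternative, solar charger + trekking poles + down jacket + climbing harness + bear canister + rope, reaches only 931.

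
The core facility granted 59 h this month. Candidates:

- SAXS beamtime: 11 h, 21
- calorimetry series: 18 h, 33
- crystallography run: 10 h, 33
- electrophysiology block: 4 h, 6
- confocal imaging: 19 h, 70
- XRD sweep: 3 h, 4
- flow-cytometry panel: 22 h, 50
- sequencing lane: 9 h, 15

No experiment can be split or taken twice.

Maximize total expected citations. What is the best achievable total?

163

Crystallography run + electrophysiology block + confocal imaging + XRD sweep + flow-cytometry panel uses 58 of the 59 h and totals 163.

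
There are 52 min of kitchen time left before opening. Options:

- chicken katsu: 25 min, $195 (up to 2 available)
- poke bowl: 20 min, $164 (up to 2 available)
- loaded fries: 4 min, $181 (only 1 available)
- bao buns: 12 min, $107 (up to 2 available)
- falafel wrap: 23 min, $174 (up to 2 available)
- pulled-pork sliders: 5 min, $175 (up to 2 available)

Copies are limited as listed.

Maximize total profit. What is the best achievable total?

833

Greedy by ratio would take loaded fries + 2×bao buns + 2×pulled-pork sliders: 38 min used, total 745.
Dropping bao buns frees 12 min; slotting in chicken katsu (25 min) lifts the total to 833 at 51 min.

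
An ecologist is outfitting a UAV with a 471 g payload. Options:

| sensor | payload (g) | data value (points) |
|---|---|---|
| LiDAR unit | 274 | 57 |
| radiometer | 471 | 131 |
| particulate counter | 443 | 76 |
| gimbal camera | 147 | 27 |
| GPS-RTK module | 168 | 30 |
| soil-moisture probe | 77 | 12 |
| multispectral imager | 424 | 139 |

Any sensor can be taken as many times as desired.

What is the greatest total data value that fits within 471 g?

139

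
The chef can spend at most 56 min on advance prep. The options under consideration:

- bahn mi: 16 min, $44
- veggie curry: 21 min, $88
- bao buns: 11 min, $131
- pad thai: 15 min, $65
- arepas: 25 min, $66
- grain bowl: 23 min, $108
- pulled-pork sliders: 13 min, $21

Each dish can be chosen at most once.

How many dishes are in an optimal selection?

3

The maximum profit within 56 min is 327.
veggie curry + bao buns + grain bowl hits 327 at 55 min.
All optima have 3 dishes.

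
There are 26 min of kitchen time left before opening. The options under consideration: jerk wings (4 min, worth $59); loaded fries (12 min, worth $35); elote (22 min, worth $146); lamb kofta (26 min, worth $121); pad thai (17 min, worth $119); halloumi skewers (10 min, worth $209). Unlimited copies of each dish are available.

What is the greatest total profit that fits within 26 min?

477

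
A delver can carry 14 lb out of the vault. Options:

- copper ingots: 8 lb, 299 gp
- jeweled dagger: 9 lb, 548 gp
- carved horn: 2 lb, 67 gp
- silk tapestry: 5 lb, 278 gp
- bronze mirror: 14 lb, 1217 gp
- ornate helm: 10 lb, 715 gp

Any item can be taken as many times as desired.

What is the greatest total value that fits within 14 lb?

1217

Ranking by ratio (value/lb): bronze mirror 86.93, ornate helm 71.50, jeweled dagger 60.89.
The ratio ordering already packs tightly: bronze mirror, 14 lb, 1217.
Nothing else within 14 lb beats 1217.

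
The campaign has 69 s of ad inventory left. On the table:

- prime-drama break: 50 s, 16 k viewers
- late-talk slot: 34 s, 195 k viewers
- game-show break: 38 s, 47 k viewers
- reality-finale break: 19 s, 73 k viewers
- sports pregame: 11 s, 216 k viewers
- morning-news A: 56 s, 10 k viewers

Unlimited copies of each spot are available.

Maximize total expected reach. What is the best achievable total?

Ranking by ratio (expected reach/s): sports pregame 19.64, late-talk slot 5.74, reality-finale break 3.84.
The ratio ordering already packs tightly: 6×sports pregame, 66 s, 1296.
No other feasible combination exceeds 1296.

1296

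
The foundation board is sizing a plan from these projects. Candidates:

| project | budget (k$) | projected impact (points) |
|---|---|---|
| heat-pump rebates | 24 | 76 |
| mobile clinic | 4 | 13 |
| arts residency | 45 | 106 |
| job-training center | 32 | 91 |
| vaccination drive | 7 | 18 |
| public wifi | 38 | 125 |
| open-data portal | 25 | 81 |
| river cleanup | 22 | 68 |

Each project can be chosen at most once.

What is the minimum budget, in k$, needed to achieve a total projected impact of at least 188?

60

Need the lightest bundle worth ≥ 188.
heat-pump rebates + mobile clinic + vaccination drive + open-data portal: 188 projected impact at 60 k$.
Any bundle with less than 60 k$ falls short of 188.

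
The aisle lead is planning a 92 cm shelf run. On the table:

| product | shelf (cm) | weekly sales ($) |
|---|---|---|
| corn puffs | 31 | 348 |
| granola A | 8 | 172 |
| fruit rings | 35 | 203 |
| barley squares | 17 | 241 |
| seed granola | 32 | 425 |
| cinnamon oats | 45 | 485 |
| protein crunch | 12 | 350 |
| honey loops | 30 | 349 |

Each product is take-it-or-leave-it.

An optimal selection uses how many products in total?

Best achievable weekly sales is 1365.
For example barley squares + seed granola + protein crunch + honey loops achieves it, using 91 cm.
Every optimal selection uses 4 products.

4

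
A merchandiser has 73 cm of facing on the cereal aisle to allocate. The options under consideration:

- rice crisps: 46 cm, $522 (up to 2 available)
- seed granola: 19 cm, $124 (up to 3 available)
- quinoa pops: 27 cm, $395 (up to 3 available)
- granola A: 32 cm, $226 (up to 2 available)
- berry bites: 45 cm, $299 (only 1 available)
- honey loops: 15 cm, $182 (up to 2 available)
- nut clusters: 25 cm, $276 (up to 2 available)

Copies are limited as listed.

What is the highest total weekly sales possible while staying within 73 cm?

972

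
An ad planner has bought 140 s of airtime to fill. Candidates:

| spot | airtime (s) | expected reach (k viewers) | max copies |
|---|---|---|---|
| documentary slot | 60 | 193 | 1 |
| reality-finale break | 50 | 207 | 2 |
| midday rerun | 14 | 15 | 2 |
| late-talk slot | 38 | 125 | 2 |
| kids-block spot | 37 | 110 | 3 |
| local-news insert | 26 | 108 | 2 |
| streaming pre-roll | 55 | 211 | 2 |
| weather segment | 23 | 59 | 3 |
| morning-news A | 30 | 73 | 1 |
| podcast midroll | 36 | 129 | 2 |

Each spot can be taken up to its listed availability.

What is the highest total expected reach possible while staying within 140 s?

552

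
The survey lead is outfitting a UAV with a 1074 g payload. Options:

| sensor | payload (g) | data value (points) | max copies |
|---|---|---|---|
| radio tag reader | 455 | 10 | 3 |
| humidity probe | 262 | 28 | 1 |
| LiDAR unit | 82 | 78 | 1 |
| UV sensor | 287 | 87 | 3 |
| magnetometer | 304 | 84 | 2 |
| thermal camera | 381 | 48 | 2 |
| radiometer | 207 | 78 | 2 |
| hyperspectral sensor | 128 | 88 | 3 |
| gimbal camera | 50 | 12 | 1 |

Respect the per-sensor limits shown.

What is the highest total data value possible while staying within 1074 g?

519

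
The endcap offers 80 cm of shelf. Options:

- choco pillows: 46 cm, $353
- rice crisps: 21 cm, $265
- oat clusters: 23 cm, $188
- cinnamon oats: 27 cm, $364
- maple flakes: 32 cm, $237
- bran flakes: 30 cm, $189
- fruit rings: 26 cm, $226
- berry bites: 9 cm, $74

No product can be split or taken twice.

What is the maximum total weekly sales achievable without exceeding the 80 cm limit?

The ratio heuristic lands on rice crisps + cinnamon oats + fruit rings (855) but leaves 6 cm idle.
The 26 cm tied up in fruit rings is better spent on oat clusters + berry bites — total rises to 891 (80 cm).
The closest alternative, rice crisps + cinnamon oats + maple flakes, reaches only 866.

891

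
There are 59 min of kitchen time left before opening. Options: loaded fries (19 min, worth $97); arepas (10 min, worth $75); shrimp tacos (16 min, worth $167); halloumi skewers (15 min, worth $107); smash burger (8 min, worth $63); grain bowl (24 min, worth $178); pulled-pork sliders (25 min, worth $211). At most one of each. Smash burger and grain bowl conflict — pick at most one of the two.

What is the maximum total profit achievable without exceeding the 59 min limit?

516

Ranking by ratio (profit/min): shrimp tacos 10.44, pulled-pork sliders 8.44, smash burger 7.88, arepas 7.50.
The ratio ordering already packs tightly: arepas + shrimp tacos + smash burger + pulled-pork sliders, 59 min, 516.
Next best is shrimp tacos + halloumi skewers + pulled-pork sliders at 485 (56 min) — short by 31.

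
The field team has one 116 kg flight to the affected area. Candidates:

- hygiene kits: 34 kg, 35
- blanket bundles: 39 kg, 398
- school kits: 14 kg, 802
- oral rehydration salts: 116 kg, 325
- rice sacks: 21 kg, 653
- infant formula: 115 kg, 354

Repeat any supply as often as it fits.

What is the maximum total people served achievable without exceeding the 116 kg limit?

6416

Ranking by ratio (people served/kg): school kits 57.29, rice sacks 31.10, blanket bundles 10.21.
The ratio ordering already packs tightly: 8×school kits, 112 kg, 6416.
That's the maximum — no swap from here does better than 6416.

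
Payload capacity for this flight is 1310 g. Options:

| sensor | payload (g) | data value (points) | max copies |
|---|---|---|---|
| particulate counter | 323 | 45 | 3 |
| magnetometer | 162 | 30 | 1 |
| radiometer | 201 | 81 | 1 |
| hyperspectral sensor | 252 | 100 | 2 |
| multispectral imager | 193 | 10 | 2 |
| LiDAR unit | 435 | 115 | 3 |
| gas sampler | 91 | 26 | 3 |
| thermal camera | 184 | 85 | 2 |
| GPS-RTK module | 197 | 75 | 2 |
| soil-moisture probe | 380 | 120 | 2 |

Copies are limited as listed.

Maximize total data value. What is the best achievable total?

Density check — thermal camera 0.46, radiometer 0.40, hyperspectral sensor 0.40 are the best per g.
The ratio heuristic lands on radiometer + 2×hyperspectral sensor + 2×thermal camera + GPS-RTK module (526) but leaves 40 g idle.
Dropping hyperspectral sensor frees 252 g; slotting in gas sampler + GPS-RTK module (288 g) lifts the total to 527 at 1306 g.
The spare 4 g is too small for any remaining sensor, and no exchange beats 527.

527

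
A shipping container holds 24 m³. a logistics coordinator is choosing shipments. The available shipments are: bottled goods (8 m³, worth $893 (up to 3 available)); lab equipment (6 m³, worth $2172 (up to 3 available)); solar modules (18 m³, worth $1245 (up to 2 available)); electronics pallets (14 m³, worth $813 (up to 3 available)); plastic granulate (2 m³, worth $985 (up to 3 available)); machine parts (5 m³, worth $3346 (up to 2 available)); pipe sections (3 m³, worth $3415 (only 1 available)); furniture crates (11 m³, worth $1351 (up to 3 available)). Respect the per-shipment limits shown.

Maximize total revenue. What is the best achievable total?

The ratio heuristic lands on 3×plastic granulate + 2×machine parts + pipe sections (13062) but leaves 5 m³ idle.
Dropping plastic granulate frees 2 m³; slotting in lab equipment (6 m³) lifts the total to 14249 at 23 m³.

14249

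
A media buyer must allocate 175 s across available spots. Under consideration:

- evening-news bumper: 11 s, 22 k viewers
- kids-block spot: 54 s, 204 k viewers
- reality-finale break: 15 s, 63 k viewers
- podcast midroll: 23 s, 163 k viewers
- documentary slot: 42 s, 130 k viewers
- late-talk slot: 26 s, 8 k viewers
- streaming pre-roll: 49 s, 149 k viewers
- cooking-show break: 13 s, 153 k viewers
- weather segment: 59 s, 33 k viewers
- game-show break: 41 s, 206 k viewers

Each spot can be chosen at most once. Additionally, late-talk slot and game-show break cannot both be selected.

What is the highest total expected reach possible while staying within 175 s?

856

The ratio heuristic lands on evening-news bumper + kids-block spot + reality-finale break + podcast midroll + cooking-show break + game-show break (811) but leaves 18 s idle.
Dropping evening-news bumper and reality-finale break frees 26 s; slotting in documentary slot (42 s) lifts the total to 856 at 173 s.
The closest alternative, evening-news bumper + kids-block spot + reality-finale break + podcast midroll + cooking-show break + game-show break, reaches only 811.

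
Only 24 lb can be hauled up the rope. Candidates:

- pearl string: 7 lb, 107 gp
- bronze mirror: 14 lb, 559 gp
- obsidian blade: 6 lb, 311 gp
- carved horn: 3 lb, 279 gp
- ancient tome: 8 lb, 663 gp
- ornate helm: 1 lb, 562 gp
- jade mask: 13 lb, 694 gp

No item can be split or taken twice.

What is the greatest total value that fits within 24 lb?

Ranking by ratio (value/lb): ornate helm 562.00, carved horn 93.00, ancient tome 82.88, jade mask 53.38.
Greedy by ratio would take obsidian blade + carved horn + ancient tome + ornate helm: 18 lb used, total 1815.
Replace obsidian blade and carved horn with jade mask: the trade gains 104 net, giving 1919 at 22 lb.
Next best is obsidian blade + carved horn + ornate helm + jade mask at 1846 (23 lb) — short by 73.

1919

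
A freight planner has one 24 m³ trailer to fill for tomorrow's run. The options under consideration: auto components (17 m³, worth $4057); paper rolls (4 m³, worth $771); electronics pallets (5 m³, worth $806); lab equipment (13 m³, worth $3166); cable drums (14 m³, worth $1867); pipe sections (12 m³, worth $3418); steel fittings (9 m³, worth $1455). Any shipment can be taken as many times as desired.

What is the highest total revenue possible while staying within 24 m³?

6836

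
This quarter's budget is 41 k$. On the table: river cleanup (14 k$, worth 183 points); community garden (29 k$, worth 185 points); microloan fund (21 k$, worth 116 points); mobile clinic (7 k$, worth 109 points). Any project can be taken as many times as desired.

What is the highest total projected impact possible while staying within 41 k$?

Taking 5×mobile clinic: 35 k$ used, 545 in projected impact.

545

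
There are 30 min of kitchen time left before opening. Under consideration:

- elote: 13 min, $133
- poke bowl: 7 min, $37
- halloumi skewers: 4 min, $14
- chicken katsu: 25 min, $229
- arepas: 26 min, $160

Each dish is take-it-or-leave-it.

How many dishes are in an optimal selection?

The maximum profit within 30 min is 243.
halloumi skewers + chicken katsu hits 243 at 29 min.
Any selection reaching 243 contains exactly 2 dishes.

2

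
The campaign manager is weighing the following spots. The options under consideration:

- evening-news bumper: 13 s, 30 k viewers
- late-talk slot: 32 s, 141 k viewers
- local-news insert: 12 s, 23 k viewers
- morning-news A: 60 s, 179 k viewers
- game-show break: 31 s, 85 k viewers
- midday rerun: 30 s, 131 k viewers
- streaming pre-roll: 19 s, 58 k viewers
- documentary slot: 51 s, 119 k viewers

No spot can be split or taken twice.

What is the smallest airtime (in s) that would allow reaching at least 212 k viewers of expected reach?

61

Look for the lowest-airtime combination reaching 212.
game-show break + midday rerun reaches 216 using 61 s.
Any bundle with less than 61 s falls short of 212.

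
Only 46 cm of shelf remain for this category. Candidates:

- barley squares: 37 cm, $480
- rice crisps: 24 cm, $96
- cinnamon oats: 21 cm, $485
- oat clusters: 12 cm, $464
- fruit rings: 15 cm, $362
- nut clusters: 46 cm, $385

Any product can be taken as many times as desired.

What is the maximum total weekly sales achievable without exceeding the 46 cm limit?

1413

The ratio heuristic lands on 3×oat clusters (1392) but leaves 10 cm idle.
Dropping oat clusters frees 12 cm; slotting in cinnamon oats (21 cm) lifts the total to 1413 at 45 cm.
Every other selection either busts 46 cm or fails to beat 1413.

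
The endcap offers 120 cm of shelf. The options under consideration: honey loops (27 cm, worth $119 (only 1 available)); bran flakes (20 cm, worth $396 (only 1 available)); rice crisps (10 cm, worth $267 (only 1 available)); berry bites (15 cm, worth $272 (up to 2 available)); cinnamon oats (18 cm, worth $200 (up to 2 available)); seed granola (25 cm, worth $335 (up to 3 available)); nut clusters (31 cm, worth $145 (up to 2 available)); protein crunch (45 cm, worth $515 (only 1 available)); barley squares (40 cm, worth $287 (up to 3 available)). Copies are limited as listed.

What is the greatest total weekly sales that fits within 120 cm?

1940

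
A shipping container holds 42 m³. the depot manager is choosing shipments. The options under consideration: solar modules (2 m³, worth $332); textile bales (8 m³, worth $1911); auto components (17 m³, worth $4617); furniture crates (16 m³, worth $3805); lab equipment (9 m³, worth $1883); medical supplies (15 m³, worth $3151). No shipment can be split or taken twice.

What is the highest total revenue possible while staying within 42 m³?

10333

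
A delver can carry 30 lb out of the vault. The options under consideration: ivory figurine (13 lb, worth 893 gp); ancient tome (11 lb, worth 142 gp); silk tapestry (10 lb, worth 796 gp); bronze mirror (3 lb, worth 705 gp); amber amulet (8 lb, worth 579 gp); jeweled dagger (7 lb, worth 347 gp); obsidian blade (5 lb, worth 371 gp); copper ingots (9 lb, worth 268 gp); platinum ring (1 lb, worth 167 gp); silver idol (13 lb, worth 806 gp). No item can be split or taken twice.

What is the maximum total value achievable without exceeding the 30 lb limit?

2715

The ratio heuristic lands on silk tapestry + bronze mirror + amber amulet + obsidian blade + platinum ring (2618) but leaves 3 lb idle.
Replace silk tapestry with ivory figurine: the trade gains 97 net, giving 2715 at 30 lb.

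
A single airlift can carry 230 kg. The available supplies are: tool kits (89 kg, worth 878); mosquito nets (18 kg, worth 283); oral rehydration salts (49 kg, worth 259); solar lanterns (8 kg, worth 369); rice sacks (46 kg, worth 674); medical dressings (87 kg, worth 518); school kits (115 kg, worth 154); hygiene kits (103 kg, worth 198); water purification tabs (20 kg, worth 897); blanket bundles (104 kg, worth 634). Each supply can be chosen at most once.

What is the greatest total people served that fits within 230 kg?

3360

By people served per kg: solar lanterns 46.12, water purification tabs 44.85, mosquito nets 15.72 lead.
Taking tool kits + mosquito nets + oral rehydration salts + solar lanterns + rice sacks + water purification tabs: 230 kg used, 3360 in people served.
No other feasible combination exceeds 3360.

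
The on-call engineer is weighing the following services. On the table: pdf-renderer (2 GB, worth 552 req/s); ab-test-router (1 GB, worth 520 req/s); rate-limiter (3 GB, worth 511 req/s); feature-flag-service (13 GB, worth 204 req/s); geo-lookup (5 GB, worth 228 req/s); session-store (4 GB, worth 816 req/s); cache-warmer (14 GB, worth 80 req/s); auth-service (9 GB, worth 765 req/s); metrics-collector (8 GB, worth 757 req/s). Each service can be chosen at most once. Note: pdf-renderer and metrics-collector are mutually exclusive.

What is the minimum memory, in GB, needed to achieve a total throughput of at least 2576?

15

Minimise GB subject to total throughput ≥ 2576.
pdf-renderer + ab-test-router + rate-limiter + geo-lookup + session-store reaches 2627 using 15 GB.
Below 15 GB the best achievable stays under 2576.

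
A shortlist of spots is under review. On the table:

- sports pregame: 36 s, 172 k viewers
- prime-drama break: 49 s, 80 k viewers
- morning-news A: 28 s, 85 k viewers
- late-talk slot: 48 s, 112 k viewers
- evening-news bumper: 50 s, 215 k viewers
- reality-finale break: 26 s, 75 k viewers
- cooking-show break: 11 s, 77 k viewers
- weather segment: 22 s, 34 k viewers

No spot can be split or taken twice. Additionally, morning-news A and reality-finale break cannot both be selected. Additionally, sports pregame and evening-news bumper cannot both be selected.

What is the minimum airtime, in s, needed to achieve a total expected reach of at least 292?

61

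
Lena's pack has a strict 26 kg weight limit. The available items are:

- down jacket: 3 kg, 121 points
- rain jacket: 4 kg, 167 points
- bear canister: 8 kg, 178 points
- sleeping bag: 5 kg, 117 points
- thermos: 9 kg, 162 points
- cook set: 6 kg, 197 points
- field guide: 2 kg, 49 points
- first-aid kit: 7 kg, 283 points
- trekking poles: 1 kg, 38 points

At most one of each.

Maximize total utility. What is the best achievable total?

Greedy by ratio would take down jacket + rain jacket + cook set + field guide + first-aid kit + trekking poles: 23 kg used, total 855.
Dropping field guide frees 2 kg; slotting in sleeping bag (5 kg) lifts the total to 923 at 26 kg.

923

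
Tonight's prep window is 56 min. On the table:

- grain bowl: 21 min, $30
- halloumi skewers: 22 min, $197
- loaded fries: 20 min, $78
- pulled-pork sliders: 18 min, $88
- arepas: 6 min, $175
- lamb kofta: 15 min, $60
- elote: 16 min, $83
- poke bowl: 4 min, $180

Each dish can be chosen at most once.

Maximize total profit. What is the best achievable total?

640

Greedy by ratio would take halloumi skewers + arepas + elote + poke bowl: 48 min used, total 635.
Dropping elote frees 16 min; slotting in pulled-pork sliders (18 min) lifts the total to 640 at 50 min.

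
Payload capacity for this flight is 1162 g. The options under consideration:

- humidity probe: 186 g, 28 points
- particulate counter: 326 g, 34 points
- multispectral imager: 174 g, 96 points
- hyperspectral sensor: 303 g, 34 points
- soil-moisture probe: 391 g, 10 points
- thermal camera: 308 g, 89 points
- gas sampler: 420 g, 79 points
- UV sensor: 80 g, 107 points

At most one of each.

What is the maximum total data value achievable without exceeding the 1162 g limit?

371

Best packing: multispectral imager + thermal camera + gas sampler + UV sensor — 982 g, 371 total.
That's the maximum — no swap from here does better than 371.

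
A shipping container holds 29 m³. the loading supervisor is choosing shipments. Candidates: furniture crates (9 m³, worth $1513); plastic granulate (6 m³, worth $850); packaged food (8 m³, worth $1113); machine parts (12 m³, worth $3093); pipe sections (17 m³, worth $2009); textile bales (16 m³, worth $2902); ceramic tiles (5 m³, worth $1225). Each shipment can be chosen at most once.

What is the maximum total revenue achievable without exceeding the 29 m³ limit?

The ratio heuristic lands on furniture crates + machine parts + ceramic tiles (5831) but leaves 3 m³ idle.
The 14 m³ tied up in furniture crates and ceramic tiles is better spent on textile bales — total rises to 5995 (28 m³).
No other feasible combination exceeds 5995.

5995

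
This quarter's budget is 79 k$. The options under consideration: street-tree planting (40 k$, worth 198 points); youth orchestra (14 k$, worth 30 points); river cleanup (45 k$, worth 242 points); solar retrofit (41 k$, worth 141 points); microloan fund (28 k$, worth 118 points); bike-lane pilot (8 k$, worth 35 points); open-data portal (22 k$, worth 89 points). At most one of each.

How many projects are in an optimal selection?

3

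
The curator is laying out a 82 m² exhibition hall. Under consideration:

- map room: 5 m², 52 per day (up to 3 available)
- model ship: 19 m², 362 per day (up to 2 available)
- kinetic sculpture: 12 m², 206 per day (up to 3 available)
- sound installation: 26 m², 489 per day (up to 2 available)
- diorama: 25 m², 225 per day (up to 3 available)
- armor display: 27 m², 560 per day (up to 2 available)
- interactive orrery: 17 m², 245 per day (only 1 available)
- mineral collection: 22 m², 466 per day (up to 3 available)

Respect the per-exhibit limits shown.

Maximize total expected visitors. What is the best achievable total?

1656

Ranking by ratio (expected visitors/m²): mineral collection 21.18, armor display 20.74, model ship 19.05.
Greedy by ratio would take kinetic sculpture + 3×mineral collection: 78 m² used, total 1604.
Replace kinetic sculpture and mineral collection with 2×model ship: the trade gains 52 net, giving 1656 at 82 m².
Nothing else within 82 m² beats 1656.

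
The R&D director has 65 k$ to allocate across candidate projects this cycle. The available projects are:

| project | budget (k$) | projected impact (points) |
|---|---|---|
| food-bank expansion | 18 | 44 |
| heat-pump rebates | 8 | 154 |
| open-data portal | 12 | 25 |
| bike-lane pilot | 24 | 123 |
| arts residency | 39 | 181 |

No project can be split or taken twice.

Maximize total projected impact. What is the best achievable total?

379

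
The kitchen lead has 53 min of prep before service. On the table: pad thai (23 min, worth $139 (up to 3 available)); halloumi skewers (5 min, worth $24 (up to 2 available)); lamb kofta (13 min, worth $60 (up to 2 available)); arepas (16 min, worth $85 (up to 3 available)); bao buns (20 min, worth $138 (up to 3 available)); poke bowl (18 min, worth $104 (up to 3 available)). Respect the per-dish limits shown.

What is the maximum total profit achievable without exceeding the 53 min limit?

The ratio heuristic lands on 2×halloumi skewers + 2×bao buns (324) but leaves 3 min idle.
Dropping 2×halloumi skewers frees 10 min; slotting in lamb kofta (13 min) lifts the total to 336 at 53 min.
That's the maximum — no swap from here does better than 336.

336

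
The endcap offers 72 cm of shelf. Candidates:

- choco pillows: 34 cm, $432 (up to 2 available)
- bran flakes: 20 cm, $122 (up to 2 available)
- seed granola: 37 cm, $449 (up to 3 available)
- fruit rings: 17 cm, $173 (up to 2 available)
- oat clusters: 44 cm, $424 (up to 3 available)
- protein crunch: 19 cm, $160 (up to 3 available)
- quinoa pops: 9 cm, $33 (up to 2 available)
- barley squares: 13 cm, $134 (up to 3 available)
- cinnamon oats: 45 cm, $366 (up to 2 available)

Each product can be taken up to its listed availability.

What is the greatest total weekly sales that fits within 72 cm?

By weekly sales per cm: choco pillows 12.71, seed granola 12.14, barley squares 10.31, fruit rings 10.18 lead.
The ratio heuristic lands on 2×choco pillows (864) but leaves 4 cm idle.
Replace choco pillows with seed granola: the trade gains 17 net, giving 881 at 71 cm.
No other feasible combination exceeds 881.

881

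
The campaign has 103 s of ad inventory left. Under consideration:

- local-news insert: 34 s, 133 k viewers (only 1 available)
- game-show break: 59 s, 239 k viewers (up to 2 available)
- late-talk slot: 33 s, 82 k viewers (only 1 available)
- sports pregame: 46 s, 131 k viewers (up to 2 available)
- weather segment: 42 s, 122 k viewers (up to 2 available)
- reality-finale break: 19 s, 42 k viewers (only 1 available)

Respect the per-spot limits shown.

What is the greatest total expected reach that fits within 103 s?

Best packing: local-news insert + game-show break — 93 s, 372 total.

372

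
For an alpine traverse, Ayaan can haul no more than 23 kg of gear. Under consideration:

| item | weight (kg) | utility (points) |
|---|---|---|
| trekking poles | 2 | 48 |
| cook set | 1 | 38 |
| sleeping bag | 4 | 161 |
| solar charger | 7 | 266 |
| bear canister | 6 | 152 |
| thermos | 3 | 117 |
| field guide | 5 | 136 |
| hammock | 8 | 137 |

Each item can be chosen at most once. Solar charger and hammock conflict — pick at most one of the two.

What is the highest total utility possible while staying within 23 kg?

Greedy by ratio would take trekking poles + cook set + sleeping bag + solar charger + thermos + field guide: 22 kg used, total 766.
Replace field guide with bear canister: the trade gains 16 net, giving 782 at 23 kg.
That's the maximum — no feasible swap from here does better than 782.

782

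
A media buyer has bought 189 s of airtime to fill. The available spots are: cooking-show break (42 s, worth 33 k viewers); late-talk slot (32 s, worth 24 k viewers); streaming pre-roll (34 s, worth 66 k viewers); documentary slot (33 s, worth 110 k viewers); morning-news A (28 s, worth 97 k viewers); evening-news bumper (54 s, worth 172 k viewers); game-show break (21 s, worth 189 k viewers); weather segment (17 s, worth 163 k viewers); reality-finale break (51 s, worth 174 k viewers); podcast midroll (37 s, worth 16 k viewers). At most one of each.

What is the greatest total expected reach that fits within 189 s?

The ratio heuristic lands on streaming pre-roll + documentary slot + morning-news A + game-show break + weather segment + reality-finale break (799) but leaves 5 s idle.
Replace streaming pre-roll and morning-news A with evening-news bumper: the trade gains 9 net, giving 808 at 176 s.

808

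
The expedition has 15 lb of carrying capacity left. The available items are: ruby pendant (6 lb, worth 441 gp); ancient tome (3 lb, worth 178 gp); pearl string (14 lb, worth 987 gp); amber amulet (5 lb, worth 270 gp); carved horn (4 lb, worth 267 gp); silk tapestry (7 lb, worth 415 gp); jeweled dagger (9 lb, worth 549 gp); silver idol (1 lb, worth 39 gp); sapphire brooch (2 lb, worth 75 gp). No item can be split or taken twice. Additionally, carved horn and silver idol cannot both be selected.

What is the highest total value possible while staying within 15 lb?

1026

Density check — ruby pendant 73.50, pearl string 70.50, carved horn 66.75 are the best per lb.
Taking pearl string + silver idol: 15 lb used, 1026 in value.
Runner-up ruby pendant + jeweled dagger tops out at 990.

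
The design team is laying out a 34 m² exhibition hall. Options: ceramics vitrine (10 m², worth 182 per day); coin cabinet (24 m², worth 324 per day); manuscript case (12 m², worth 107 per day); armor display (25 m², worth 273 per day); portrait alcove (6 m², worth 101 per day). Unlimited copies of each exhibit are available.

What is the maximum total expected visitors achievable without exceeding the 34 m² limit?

Filling by ratio: 3×ceramics vitrine for 546, with 4 m² left unused.
Dropping 2×ceramics vitrine frees 20 m²; slotting in 4×portrait alcove (24 m²) lifts the total to 586 at 34 m².

586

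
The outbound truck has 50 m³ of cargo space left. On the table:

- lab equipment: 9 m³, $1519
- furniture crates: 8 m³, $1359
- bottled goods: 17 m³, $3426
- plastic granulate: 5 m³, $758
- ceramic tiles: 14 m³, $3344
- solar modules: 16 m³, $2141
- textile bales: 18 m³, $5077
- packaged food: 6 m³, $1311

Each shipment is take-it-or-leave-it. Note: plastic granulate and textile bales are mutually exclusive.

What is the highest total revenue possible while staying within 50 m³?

Ranking by ratio (revenue/m³): textile bales 282.06, ceramic tiles 238.86, packaged food 218.50.
Greedy by ratio would take furniture crates + ceramic tiles + textile bales + packaged food: 46 m³ used, total 11091.
The 14 m³ tied up in furniture crates and packaged food is better spent on bottled goods — total rises to 11847 (49 m³).
Runner-up lab equipment + bottled goods + textile bales + packaged food tops out at 11333.

11847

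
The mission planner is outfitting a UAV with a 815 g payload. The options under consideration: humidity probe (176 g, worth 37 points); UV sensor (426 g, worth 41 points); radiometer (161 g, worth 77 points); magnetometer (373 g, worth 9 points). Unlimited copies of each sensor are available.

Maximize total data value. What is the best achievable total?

385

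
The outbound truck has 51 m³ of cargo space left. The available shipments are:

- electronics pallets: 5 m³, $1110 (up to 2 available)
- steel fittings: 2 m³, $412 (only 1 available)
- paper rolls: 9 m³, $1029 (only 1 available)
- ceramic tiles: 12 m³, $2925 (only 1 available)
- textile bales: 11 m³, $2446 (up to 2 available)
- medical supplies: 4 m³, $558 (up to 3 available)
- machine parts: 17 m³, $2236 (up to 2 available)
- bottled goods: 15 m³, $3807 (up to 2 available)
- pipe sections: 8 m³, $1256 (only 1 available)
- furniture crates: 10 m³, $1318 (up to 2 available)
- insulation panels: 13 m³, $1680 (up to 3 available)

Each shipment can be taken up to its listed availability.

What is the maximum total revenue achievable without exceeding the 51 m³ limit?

12280

Taking the top-ratio shipments first gives electronics pallets + steel fittings + ceramic tiles + 2×bottled goods for 12061 (49 m³).
The 14 m³ tied up in steel fittings and ceramic tiles is better spent on electronics pallets + textile bales — total rises to 12280 (51 m³).
No other feasible combination exceeds 12280.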